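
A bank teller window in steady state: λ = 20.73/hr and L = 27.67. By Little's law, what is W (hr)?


W = L/λ = 27.67/20.73 = 1.3348 hr

Final: 1.3348 hr


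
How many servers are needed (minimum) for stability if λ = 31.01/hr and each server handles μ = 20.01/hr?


Stability requires cμ > λ ⇔ c > λ/μ.
λ/μ = 31.01/20.01 = 1.5497
Minimum integer c = ⌊1.5497⌋ + 1 = 2
Check: 2·20.01 = 40.02 > 31.01, while 1·20.01 = 20.01 ≤ 31.01

Final: 2 servers


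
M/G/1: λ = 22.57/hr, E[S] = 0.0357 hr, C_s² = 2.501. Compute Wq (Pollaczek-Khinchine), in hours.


ρ = λ·E[S] = 22.57·0.0357 = 0.8057
E[S²] = E[S]²(1+C_s²) = 0.0357²·(1+2.501) = 0.004462
Wq = λ·E[S²]/(2(1−ρ)) = 22.57·0.004462/(2·0.1943) = 0.25922 hr

Final: 0.25922 hr


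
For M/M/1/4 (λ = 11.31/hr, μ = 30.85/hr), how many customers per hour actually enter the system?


ρ = 0.3666; P_K = (1−ρ)ρ^4/(1−ρ^5) = 0.011518
λ_eff = λ(1 − P_K) = 11.31·(1 − 0.011518) = 11.31·0.988482 = 11.1797 /hr

Final: 11.1797 /hr


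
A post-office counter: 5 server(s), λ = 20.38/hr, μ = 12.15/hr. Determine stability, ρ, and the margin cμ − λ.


Total capacity cμ = 5·12.15 = 60.75/hr
ρ = λ/(cμ) = 20.38/60.75 = 0.3355
Stable ⇔ ρ < 1: YES
Spare capacity = cμ − λ = 60.75 − 20.38 = 40.37/hr

Final: ρ = 0.3355; stable; margin = 40.37/hr


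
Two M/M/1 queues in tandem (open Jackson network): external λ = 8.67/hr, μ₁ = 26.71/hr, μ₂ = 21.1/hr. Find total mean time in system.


Each node sees arrival rate λ = 8.67/hr (tandem ⇒ throughput preserved).
W₁ = 1/(μ₁−λ) = 1/(26.71−8.67) = 0.05543 hr
W₂ = 1/(μ₂−λ) = 1/(21.1−8.67) = 0.08045 hr
W_total = W₁ + W₂ = 0.05543 + 0.08045 = 0.13588 hr

Final: 0.13588 hr


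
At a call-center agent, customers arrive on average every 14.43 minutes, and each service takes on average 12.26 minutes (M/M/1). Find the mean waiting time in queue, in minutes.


λ = 60/14.43 = 4.1580 /hr
μ = 60/12.26 = 4.8940 /hr
ρ = λ/μ = 4.1580/4.8940 = 0.8496
Wq = ρ/(μ−λ) = 0.8496/(4.8940−4.1580) = 1.15444 hr
In minutes: 1.15444·60 = 69.266 min

Final: 69.266 min


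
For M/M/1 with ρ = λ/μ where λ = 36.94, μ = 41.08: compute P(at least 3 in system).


ρ = 36.94/41.08 = 0.8992
P(N ≥ n) = ρ^n = 0.8992^3 = 0.727109

Final: 0.727109


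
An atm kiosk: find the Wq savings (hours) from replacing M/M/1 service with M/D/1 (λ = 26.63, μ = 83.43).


ρ = 26.63/83.43 = 0.3192
Wq(M/M/1) = ρ/(μ−λ) = 0.3192/56.80 = 0.005620 hr
Wq(M/D/1) = ρ/(2(μ−λ)) = 0.002810 hr
Savings = 0.005620 − 0.002810 = 0.002810 hr

Final: 0.002810 hr


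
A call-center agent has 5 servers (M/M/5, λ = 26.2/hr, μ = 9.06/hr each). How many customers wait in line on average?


a = λ/μ = 2.8918; ρ = a/5 = 0.5784
P₀ = 0.052590
Lq = P₀·a^c·ρ / (c!·(1−ρ)²) = 0.052590·202.23926·0.5784/(120·0.17777)
= 0.28835

Final: 0.28835


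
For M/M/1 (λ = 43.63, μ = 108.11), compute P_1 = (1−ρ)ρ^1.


ρ = 43.63/108.11 = 0.4036
P_n = (1−ρ)·ρ^n = (1 − 0.4036)·0.4036^1 = 0.5964·0.403570 = 0.240701

Final: 0.240701


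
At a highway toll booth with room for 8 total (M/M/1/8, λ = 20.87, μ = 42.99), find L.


ρ = 20.87/42.99 = 0.4855
L = ρ[1 − (K+1)ρ^K + Kρ^(K+1)] / [(1−ρ)(1−ρ^(K+1))]
Numerator: 0.4855·(1 − 9·0.003085 + 8·0.001498) = 0.477800
Denominator: (0.5145)·(0.998502) = 0.513768
L = 0.477800/0.513768 = 0.9300

Final: 0.9300


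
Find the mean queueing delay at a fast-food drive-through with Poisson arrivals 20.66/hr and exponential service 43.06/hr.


ρ = 20.66/43.06 = 0.4798
Wq = ρ/(μ−λ) = 0.4798/(43.06 − 20.66) = 0.4798/22.40 = 0.02142 hr

Final: 0.02142 hr


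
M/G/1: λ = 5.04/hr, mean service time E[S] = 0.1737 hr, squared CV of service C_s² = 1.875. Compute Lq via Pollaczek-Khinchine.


ρ = λ·E[S] = 5.04·0.1737 = 0.8754
Lq = ρ²(1+C_s²)/(2(1−ρ)) = 0.7664·(1+1.875)/(2·0.1246)
= 0.7664·2.8750/0.2491 = 8.84541

Final: 8.84541


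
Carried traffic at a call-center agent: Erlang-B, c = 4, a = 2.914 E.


B(4,2.914) = 0.196515 (Erlang-B)
Carried load = a(1 − B) = 2.914·(1 − 0.196515) = 2.914·0.803485 = 2.3414 E

Final: 2.3414 Erlangs


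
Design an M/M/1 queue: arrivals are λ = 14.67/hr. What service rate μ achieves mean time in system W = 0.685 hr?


W = 1/(μ−λ) ⇒ μ − λ = 1/W = 1/0.685 = 1.4599
μ = λ + 1/W = 14.67 + 1.4599 = 16.1299 per hr

Final: 16.1299 /hr


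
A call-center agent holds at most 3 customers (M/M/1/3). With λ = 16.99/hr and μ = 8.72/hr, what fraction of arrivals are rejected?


ρ = λ/μ = 16.99/8.72 = 1.9484
P_K = (1−ρ)ρ^K/(1−ρ^(K+1)) = (-0.9484·7.396575)/(1 − 14.411447)
= -7.014871/-13.411447 = 0.523051

Final: 0.523051


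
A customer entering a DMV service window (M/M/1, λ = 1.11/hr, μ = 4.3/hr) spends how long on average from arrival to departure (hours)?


W = 1/(μ−λ) = 1/(4.3 − 1.11) = 1/3.19 = 0.3135 hr

Final: 0.3135 hr


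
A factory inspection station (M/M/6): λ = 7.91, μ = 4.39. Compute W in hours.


a = 1.8018; ρ = 0.3003; P₀ = 0.164869
Lq = P₀·a^c·ρ/(c!(1−ρ)²) = 0.004806
Wq = Lq/λ = 0.004806/7.91 = 0.0006076 hr
W = Wq + 1/μ = 0.0006076 + 0.22779 = 0.22840 hr

Final: 0.22840 hr


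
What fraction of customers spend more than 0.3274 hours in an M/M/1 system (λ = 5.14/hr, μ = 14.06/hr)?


W ~ Exponential(μ−λ) for M/M/1.
μ − λ = 14.06 − 5.14 = 8.9200
P(W > t) = e^{−(μ−λ)t} = e^{−2.9204} = 0.053912

Final: 0.053912


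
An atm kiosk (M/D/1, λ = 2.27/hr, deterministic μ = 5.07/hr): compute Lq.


ρ = 2.27/5.07 = 0.4477
M/D/1: Lq = ρ²/(2(1−ρ)) = 0.2005/(2·0.5523) = 0.18149

Final: 0.18149


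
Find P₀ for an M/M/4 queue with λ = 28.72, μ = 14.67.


a = λ/μ = 28.72/14.67 = 1.9577; ρ = a/c = 0.4894
Σ_{k=0}^{3} a^k/k! (terms k=0..3) = 1.00000 + 1.95774 + 1.91637 + 1.25058 = 6.12468
Tail: a^4/(4!(1−ρ)) = 14.68985/(24·0.5106) = 1.19882
P₀ = 1/(6.12468 + 1.19882) = 1/7.32351 = 0.136547

Final: 0.136547


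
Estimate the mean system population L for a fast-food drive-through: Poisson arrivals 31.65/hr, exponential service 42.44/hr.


ρ = λ/μ = 31.65/42.44 = 0.7458
L = ρ/(1−ρ) = 0.7458/(1 − 0.7458) = 0.7458/0.2542 = 2.9333

Final: 2.9333


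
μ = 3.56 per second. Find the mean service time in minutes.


Mean service time = 1/μ = 1/3.56 second = 0.28090 second
In minutes: 0.28090 × 0.0166667 = 0.004682 min

Final: 0.004682 min


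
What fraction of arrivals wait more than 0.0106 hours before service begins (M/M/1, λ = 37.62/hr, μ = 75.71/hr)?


ρ = 37.62/75.71 = 0.4969
P(Wq > t) = ρ·e^{−(μ−λ)t} = 0.4969·e^{−0.4038}
= 0.4969·0.667808 = 0.331831

Final: 0.331831


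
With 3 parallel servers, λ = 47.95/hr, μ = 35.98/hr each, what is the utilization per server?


ρ = λ/(cμ) = 47.95/(3·35.98) = 47.95/107.94 = 0.4442

Final: 0.4442


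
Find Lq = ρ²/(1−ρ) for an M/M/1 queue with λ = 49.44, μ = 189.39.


ρ = 49.44/189.39 = 0.2610
Lq = ρ²/(1−ρ) = 0.06815/0.7390 = 0.09222

Final: 0.09222


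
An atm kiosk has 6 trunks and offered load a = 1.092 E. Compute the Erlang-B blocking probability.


B(c,a) = (a^c/c!) / Σ_{k=0}^{c} a^k/k!
a^6/6! = 0.002355
Σ terms (k=0..6): 1.00000 + 1.09200 + 0.59623 + 0.21703 + 0.05925 + 0.01294 + 0.002355 = 2.979804
B = 0.002355/2.979804 = 0.0007903

Final: 0.0007903


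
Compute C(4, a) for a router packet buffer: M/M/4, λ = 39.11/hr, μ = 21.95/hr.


a = λ/μ = 1.7818; ρ = a/4 = 0.4454
P₀ = 0.164766 (from M/M/c formula)
C(c,a) = [a^c/(c!(1−ρ))]·P₀ = [10.07890/(24·0.5546)]·0.164766
= 0.75728·0.164766 = 0.124774

Final: 0.124774


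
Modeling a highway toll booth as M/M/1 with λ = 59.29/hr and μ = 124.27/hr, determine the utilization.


ρ = λ/μ = 59.29/124.27 = 0.4771

Final: 0.4771


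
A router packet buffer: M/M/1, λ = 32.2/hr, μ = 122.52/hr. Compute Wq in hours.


ρ = 32.2/122.52 = 0.2628
Wq = ρ/(μ−λ) = 0.2628/(122.52 − 32.2) = 0.2628/90.32 = 0.002910 hr

Final: 0.002910 hr


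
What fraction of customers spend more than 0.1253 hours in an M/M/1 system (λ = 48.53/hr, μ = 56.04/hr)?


W ~ Exponential(μ−λ) for M/M/1.
μ − λ = 56.04 − 48.53 = 7.5100
P(W > t) = e^{−(μ−λ)t} = e^{−0.9410} = 0.390236

Final: 0.390236


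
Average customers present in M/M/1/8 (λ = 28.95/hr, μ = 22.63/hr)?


ρ = 28.95/22.63 = 1.2793
L = ρ[1 − (K+1)ρ^K + Kρ^(K+1)] / [(1−ρ)(1−ρ^(K+1))]
Numerator: 1.2793·(1 − 9·7.173186 + 8·9.176480) = 12.604909
Denominator: (-0.2793)·(-8.176480) = 2.283489
L = 12.604909/2.283489 = 5.5200

Final: 5.5200


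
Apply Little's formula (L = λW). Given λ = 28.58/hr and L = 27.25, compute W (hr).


W = L/λ = 27.25/28.58 = 0.9535 hr

Final: 0.9535 hr


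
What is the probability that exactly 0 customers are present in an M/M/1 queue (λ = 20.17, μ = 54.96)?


ρ = 20.17/54.96 = 0.3670
P_n = (1−ρ)·ρ^n = (1 − 0.3670)·0.3670^0 = 0.6330·1.000000 = 0.633006

Final: 0.633006


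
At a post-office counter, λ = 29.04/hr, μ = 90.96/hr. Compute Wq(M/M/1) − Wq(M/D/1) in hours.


ρ = 29.04/90.96 = 0.3193
Wq(M/M/1) = ρ/(μ−λ) = 0.3193/61.92 = 0.005156 hr
Wq(M/D/1) = ρ/(2(μ−λ)) = 0.002578 hr
Savings = 0.005156 − 0.002578 = 0.002578 hr

Final: 0.002578 hr


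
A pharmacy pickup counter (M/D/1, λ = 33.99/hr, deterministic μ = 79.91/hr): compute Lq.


ρ = 33.99/79.91 = 0.4254
M/D/1: Lq = ρ²/(2(1−ρ)) = 0.1809/(2·0.5746) = 0.15742

Final: 0.15742


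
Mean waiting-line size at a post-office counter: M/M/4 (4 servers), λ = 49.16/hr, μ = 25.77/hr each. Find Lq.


a = λ/μ = 1.9076; ρ = a/4 = 0.4769
P₀ = 0.144111
Lq = P₀·a^c·ρ / (c!·(1−ρ)²) = 0.144111·13.24311·0.4769/(24·0.27362)
= 0.13860

Final: 0.13860


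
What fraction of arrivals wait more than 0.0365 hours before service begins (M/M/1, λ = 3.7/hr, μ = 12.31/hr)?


ρ = 3.7/12.31 = 0.3006
P(Wq > t) = ρ·e^{−(μ−λ)t} = 0.3006·e^{−0.3143}
= 0.3006·0.730325 = 0.219513

Final: 0.219513


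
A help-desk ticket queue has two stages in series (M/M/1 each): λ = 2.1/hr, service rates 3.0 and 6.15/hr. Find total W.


Each node sees arrival rate λ = 2.1/hr (tandem ⇒ throughput preserved).
W₁ = 1/(μ₁−λ) = 1/(3.0−2.1) = 1.11111 hr
W₂ = 1/(μ₂−λ) = 1/(6.15−2.1) = 0.24691 hr
W_total = W₁ + W₂ = 1.11111 + 0.24691 = 1.35802 hr

Final: 1.35802 hr


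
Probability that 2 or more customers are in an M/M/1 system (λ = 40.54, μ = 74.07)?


ρ = 40.54/74.07 = 0.5473
P(N ≥ n) = ρ^n = 0.5473^2 = 0.299559

Final: 0.299559


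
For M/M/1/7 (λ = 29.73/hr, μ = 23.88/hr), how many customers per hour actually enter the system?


ρ = 1.2450; P_K = (1−ρ)ρ^7/(1−ρ^8) = 0.238010
λ_eff = λ(1 − P_K) = 29.73·(1 − 0.238010) = 29.73·0.761990 = 22.6540 /hr

Final: 22.6540 /hr


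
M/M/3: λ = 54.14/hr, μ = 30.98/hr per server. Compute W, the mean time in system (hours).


a = 1.7476; ρ = 0.5825; P₀ = 0.156120
Lq = P₀·a^c·ρ/(c!(1−ρ)²) = 0.46417
Wq = Lq/λ = 0.46417/54.14 = 0.008573 hr
W = Wq + 1/μ = 0.008573 + 0.03228 = 0.04085 hr

Final: 0.04085 hr


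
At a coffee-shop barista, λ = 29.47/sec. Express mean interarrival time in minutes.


Mean interarrival time = 1/λ = 1/29.47 second = 0.03393 second
In minutes: 0.03393 × 0.0166667 = 0.0005655 min

Final: 0.0005655 min


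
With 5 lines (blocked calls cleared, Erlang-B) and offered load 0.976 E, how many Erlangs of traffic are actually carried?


B(5,0.976) = 0.002782 (Erlang-B)
Carried load = a(1 − B) = 0.976·(1 − 0.002782) = 0.976·0.997218 = 0.9733 E

Final: 0.9733 Erlangs


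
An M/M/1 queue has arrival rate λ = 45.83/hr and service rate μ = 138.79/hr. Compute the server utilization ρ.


ρ = λ/μ = 45.83/138.79 = 0.3302

Final: 0.3302


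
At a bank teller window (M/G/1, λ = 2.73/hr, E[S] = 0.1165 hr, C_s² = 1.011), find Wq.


ρ = λ·E[S] = 2.73·0.1165 = 0.3180
E[S²] = E[S]²(1+C_s²) = 0.1165²·(1+1.011) = 0.027294
Wq = λ·E[S²]/(2(1−ρ)) = 2.73·0.027294/(2·0.6820) = 0.05463 hr

Final: 0.05463 hr


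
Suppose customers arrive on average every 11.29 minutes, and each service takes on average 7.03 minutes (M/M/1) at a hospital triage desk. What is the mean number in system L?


λ = 60/11.29 = 5.3144 /hr
μ = 60/7.03 = 8.5349 /hr
ρ = λ/μ = 5.3144/8.5349 = 0.6227
L = ρ/(1−ρ) = 0.6227/0.3773 = 1.6502

Final: 1.6502


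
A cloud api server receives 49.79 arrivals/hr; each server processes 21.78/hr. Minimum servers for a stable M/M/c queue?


Stability requires cμ > λ ⇔ c > λ/μ.
λ/μ = 49.79/21.78 = 2.2860
Minimum integer c = ⌊2.2860⌋ + 1 = 3
Check: 3·21.78 = 65.34 > 49.79, while 2·21.78 = 43.56 ≤ 49.79

Final: 3 servers


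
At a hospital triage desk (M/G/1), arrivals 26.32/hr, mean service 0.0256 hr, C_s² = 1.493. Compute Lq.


ρ = λ·E[S] = 26.32·0.0256 = 0.6738
Lq = ρ²(1+C_s²)/(2(1−ρ)) = 0.4540·(1+1.493)/(2·0.3262)
= 0.4540·2.4930/0.6524 = 1.73480

Final: 1.73480


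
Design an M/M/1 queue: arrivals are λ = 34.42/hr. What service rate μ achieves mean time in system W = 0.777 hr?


W = 1/(μ−λ) ⇒ μ − λ = 1/W = 1/0.777 = 1.2870
μ = λ + 1/W = 34.42 + 1.2870 = 35.7070 per hr

Final: 35.7070 /hr


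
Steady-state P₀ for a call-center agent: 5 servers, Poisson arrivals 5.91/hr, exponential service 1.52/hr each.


a = λ/μ = 5.91/1.52 = 3.8882; ρ = a/c = 0.7776
Σ_{k=0}^{4} a^k/k! (terms k=0..4) = 1.00000 + 3.88816 + 7.55889 + 9.79671 + 9.52279 = 31.76655
Tail: a^5/(5!(1−ρ)) = 888.62692/(120·0.2224) = 33.30160
P₀ = 1/(31.76655 + 33.30160) = 1/65.06815 = 0.015369

Final: 0.015369


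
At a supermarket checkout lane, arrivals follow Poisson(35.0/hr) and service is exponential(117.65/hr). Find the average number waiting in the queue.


ρ = 35.0/117.65 = 0.2975
Lq = ρ²/(1−ρ) = 0.08850/0.7025 = 0.1260

Final: 0.1260


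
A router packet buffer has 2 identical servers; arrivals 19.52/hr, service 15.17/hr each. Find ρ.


ρ = λ/(cμ) = 19.52/(2·15.17) = 19.52/30.34 = 0.6434

Final: 0.6434


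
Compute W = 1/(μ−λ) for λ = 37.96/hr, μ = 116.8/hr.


W = 1/(μ−λ) = 1/(116.8 − 37.96) = 1/78.84 = 0.01268 hr

Final: 0.01268 hr


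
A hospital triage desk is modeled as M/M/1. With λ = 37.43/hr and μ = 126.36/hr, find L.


ρ = λ/μ = 37.43/126.36 = 0.2962
L = ρ/(1−ρ) = 0.2962/(1 − 0.2962) = 0.2962/0.7038 = 0.4209

Final: 0.4209


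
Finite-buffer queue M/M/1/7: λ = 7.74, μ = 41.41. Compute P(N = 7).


ρ = λ/μ = 7.74/41.41 = 0.1869
P_K = (1−ρ)ρ^K/(1−ρ^(K+1)) = (0.8131·0.000007970)/(1 − 0.000001490)
= 0.000006480/0.999999 = 0.000006480

Final: 0.000006480


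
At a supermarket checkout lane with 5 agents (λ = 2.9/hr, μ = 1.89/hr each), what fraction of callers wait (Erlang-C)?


a = λ/μ = 1.5344; ρ = a/5 = 0.3069
P₀ = 0.215199 (from M/M/c formula)
C(c,a) = [a^c/(c!(1−ρ))]·P₀ = [8.50513/(120·0.6931)]·0.215199
= 0.10226·0.215199 = 0.022005

Final: 0.022005


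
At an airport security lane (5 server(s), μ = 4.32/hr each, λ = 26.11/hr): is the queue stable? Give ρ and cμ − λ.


Total capacity cμ = 5·4.32 = 21.60/hr
ρ = λ/(cμ) = 26.11/21.60 = 1.2088
Stable ⇔ ρ < 1: NO
Spare capacity = cμ − λ = 21.60 − 26.11 = -4.51/hr

Final: ρ = 1.2088; unstable; margin = -4.51/hr


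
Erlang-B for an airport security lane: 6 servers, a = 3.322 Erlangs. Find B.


B(c,a) = (a^c/c!) / Σ_{k=0}^{c} a^k/k!
a^6/6! = 1.866660
Σ terms (k=0..6): 1.00000 + 3.32200 + 5.51784 + 6.11009 + 5.07443 + 3.37145 + 1.86666 = 26.262474
B = 1.866660/26.262474 = 0.071077

Final: 0.071077


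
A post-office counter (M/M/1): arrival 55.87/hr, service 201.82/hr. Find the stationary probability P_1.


ρ = 55.87/201.82 = 0.2768
P_n = (1−ρ)·ρ^n = (1 − 0.2768)·0.2768^1 = 0.7232·0.276831 = 0.200196

Final: 0.200196


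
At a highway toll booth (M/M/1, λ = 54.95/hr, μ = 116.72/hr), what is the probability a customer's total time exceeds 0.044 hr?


W ~ Exponential(μ−λ) for M/M/1.
μ − λ = 116.72 − 54.95 = 61.7700
P(W > t) = e^{−(μ−λ)t} = e^{−2.7179} = 0.066015

Final: 0.066015


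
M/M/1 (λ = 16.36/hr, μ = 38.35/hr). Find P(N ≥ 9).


ρ = 16.36/38.35 = 0.4266
P(N ≥ n) = ρ^n = 0.4266^9 = 0.0004679

Final: 0.0004679


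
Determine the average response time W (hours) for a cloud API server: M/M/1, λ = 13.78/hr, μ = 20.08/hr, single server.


W = 1/(μ−λ) = 1/(20.08 − 13.78) = 1/6.30 = 0.1587 hr

Final: 0.1587 hr


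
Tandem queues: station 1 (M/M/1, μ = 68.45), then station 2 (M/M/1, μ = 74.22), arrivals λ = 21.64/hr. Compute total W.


Each node sees arrival rate λ = 21.64/hr (tandem ⇒ throughput preserved).
W₁ = 1/(μ₁−λ) = 1/(68.45−21.64) = 0.02136 hr
W₂ = 1/(μ₂−λ) = 1/(74.22−21.64) = 0.01902 hr
W_total = W₁ + W₂ = 0.02136 + 0.01902 = 0.04038 hr

Final: 0.04038 hr


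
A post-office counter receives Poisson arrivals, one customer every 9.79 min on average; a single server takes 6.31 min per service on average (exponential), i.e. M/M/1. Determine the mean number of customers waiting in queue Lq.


λ = 60/9.79 = 6.1287 /hr
μ = 60/6.31 = 9.5087 /hr
ρ = λ/μ = 6.1287/9.5087 = 0.6445
Lq = ρ²/(1−ρ) = 0.4154/0.3555 = 1.1687

Final: 1.1687


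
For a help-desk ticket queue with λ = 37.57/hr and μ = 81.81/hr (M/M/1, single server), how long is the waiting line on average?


ρ = 37.57/81.81 = 0.4592
Lq = ρ²/(1−ρ) = 0.2109/0.5408 = 0.3900

Final: 0.3900


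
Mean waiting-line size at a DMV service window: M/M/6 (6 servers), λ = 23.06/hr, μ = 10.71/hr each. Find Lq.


a = λ/μ = 2.1531; ρ = a/6 = 0.3589
P₀ = 0.115852
Lq = P₀·a^c·ρ / (c!·(1−ρ)²) = 0.115852·99.63662·0.3589/(720·0.41107)
= 0.01400

Final: 0.01400


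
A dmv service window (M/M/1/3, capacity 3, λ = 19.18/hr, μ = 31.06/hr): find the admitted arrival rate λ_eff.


ρ = 0.6175; P_K = (1−ρ)ρ^3/(1−ρ^4) = 0.105390
λ_eff = λ(1 − P_K) = 19.18·(1 − 0.105390) = 19.18·0.894610 = 17.1586 /hr

Final: 17.1586 /hr


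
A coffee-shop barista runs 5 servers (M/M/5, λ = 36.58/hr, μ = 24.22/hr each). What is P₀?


a = λ/μ = 36.58/24.22 = 1.5103; ρ = a/c = 0.3021
Σ_{k=0}^{4} a^k/k! (terms k=0..4) = 1.00000 + 1.51032 + 1.14054 + 0.57419 + 0.21680 = 4.44185
Tail: a^5/(5!(1−ρ)) = 7.85865/(120·0.6979) = 0.09383
P₀ = 1/(4.44185 + 0.09383) = 1/4.53569 = 0.220474

Final: 0.220474


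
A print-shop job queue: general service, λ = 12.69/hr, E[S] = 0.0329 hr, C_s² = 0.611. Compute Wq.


ρ = λ·E[S] = 12.69·0.0329 = 0.4175
E[S²] = E[S]²(1+C_s²) = 0.0329²·(1+0.611) = 0.001744
Wq = λ·E[S²]/(2(1−ρ)) = 12.69·0.001744/(2·0.5825) = 0.01899 hr

Final: 0.01899 hr


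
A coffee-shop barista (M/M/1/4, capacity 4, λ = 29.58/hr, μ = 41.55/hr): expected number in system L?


ρ = 29.58/41.55 = 0.7119
L = ρ[1 − (K+1)ρ^K + Kρ^(K+1)] / [(1−ρ)(1−ρ^(K+1))]
Numerator: 0.7119·(1 − 5·0.256867 + 4·0.182867) = 0.318320
Denominator: (0.2881)·(0.817133) = 0.235405
L = 0.318320/0.235405 = 1.3522

Final: 1.3522


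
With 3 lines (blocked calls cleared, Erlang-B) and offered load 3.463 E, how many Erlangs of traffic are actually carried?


B(3,3.463) = 0.398233 (Erlang-B)
Carried load = a(1 − B) = 3.463·(1 − 0.398233) = 3.463·0.601767 = 2.0839 E

Final: 2.0839 Erlangs


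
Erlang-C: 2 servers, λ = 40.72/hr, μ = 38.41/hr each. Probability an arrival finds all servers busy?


a = λ/μ = 1.0601; ρ = a/2 = 0.5301
P₀ = 0.307129 (from M/M/c formula)
C(c,a) = [a^c/(c!(1−ρ))]·P₀ = [1.12390/(2·0.4699)]·0.307129
= 1.19582·0.307129 = 0.367270

Final: 0.367270


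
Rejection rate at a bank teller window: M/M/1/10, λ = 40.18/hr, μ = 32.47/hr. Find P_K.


ρ = λ/μ = 40.18/32.47 = 1.2374
P_K = (1−ρ)ρ^K/(1−ρ^(K+1)) = (-0.2374·8.419309)/(1 − 10.418473)
= -1.999164/-9.418473 = 0.212260

Final: 0.212260


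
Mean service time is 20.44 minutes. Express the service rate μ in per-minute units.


μ = 1/(service time) in consistent units.
1 minute = 1 min, so μ = 1/20.44 = 0.04892 per minute

Final: 0.04892 /min


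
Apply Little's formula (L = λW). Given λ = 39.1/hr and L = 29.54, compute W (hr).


W = L/λ = 29.54/39.1 = 0.7555 hr

Final: 0.7555 hr


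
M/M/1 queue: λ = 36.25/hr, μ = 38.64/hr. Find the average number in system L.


ρ = λ/μ = 36.25/38.64 = 0.9381
L = ρ/(1−ρ) = 0.9381/(1 − 0.9381) = 0.9381/0.06185 = 15.1674

Final: 15.1674


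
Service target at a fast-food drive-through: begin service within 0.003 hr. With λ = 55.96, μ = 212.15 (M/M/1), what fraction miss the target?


ρ = 55.96/212.15 = 0.2638
P(Wq > t) = ρ·e^{−(μ−λ)t} = 0.2638·e^{−0.4686}
= 0.2638·0.625897 = 0.165096

Final: 0.165096


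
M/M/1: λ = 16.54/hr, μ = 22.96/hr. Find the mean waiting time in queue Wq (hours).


ρ = 16.54/22.96 = 0.7204
Wq = ρ/(μ−λ) = 0.7204/(22.96 − 16.54) = 0.7204/6.42 = 0.1122 hr

Final: 0.1122 hr


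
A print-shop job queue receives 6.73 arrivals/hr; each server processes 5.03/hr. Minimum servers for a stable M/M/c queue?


Stability requires cμ > λ ⇔ c > λ/μ.
λ/μ = 6.73/5.03 = 1.3380
Minimum integer c = ⌊1.3380⌋ + 1 = 2
Check: 2·5.03 = 10.06 > 6.73, while 1·5.03 = 5.03 ≤ 6.73

Final: 2 servers


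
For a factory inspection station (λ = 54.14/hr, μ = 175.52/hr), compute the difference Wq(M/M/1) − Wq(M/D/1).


ρ = 54.14/175.52 = 0.3085
Wq(M/M/1) = ρ/(μ−λ) = 0.3085/121.38 = 0.002541 hr
Wq(M/D/1) = ρ/(2(μ−λ)) = 0.001271 hr
Savings = 0.002541 − 0.001271 = 0.001271 hr

Final: 0.001271 hr


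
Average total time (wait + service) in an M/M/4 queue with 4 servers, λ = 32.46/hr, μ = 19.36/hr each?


a = 1.6767; ρ = 0.4192; P₀ = 0.184003
Lq = P₀·a^c·ρ/(c!(1−ρ)²) = 0.07528
Wq = Lq/λ = 0.07528/32.46 = 0.002319 hr
W = Wq + 1/μ = 0.002319 + 0.05165 = 0.05397 hr

Final: 0.05397 hr


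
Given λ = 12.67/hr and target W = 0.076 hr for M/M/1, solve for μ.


W = 1/(μ−λ) ⇒ μ − λ = 1/W = 1/0.076 = 13.1579
μ = λ + 1/W = 12.67 + 13.1579 = 25.8279 per hr

Final: 25.8279 /hr


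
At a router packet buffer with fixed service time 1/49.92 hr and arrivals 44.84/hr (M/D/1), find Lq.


ρ = 44.84/49.92 = 0.8982
M/D/1: Lq = ρ²/(2(1−ρ)) = 0.8068/(2·0.1018) = 3.96427

Final: 3.96427


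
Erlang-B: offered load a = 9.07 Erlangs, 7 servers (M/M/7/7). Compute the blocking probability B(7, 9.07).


B(c,a) = (a^c/c!) / Σ_{k=0}^{c} a^k/k!
a^7/7! = 1001.890995
Σ terms (k=0..7): 1.00000 + 9.07000 + 41.13245 + 124.35711 + 281.97974 + 511.51125 + 773.23451 + 1001.89099 = 2744.176047
B = 1001.890995/2744.176047 = 0.365097

Final: 0.365097


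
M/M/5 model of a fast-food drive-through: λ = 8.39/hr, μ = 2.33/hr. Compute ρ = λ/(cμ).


ρ = λ/(cμ) = 8.39/(5·2.33) = 8.39/11.65 = 0.7202

Final: 0.7202


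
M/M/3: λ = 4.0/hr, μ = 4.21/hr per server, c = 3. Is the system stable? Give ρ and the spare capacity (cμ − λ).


Total capacity cμ = 3·4.21 = 12.63/hr
ρ = λ/(cμ) = 4.0/12.63 = 0.3167
Stable ⇔ ρ < 1: YES
Spare capacity = cμ − λ = 12.63 − 4.0 = 8.63/hr

Final: ρ = 0.3167; stable; margin = 8.63/hr


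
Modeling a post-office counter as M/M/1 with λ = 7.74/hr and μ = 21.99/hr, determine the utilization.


ρ = λ/μ = 7.74/21.99 = 0.3520

Final: 0.3520


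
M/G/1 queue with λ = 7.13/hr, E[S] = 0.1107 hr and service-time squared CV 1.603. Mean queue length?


ρ = λ·E[S] = 7.13·0.1107 = 0.7893
Lq = ρ²(1+C_s²)/(2(1−ρ)) = 0.6230·(1+1.603)/(2·0.2107)
= 0.6230·2.6030/0.4214 = 3.84800

Final: 3.84800


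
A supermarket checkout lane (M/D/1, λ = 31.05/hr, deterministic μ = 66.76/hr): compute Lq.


ρ = 31.05/66.76 = 0.4651
M/D/1: Lq = ρ²/(2(1−ρ)) = 0.2163/(2·0.5349) = 0.20220

Final: 0.20220


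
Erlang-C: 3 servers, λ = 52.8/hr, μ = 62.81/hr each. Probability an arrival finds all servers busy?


a = λ/μ = 0.8406; ρ = a/3 = 0.2802
P₀ = 0.428907 (from M/M/c formula)
C(c,a) = [a^c/(c!(1−ρ))]·P₀ = [0.59404/(6·0.7198)]·0.428907
= 0.13755·0.428907 = 0.058996

Final: 0.058996


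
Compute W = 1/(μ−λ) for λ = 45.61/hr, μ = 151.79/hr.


W = 1/(μ−λ) = 1/(151.79 − 45.61) = 1/106.18 = 0.009418 hr

Final: 0.009418 hr


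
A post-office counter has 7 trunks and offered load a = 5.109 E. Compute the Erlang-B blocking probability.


B(c,a) = (a^c/c!) / Σ_{k=0}^{c} a^k/k!
a^7/7! = 18.026889
Σ terms (k=0..7): 1.00000 + 5.10900 + 13.05094 + 22.22575 + 28.38784 + 29.00670 + 24.69920 + 18.02689 = 141.506321
B = 18.026889/141.506321 = 0.127393

Final: 0.127393


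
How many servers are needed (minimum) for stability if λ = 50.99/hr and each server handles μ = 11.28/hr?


Stability requires cμ > λ ⇔ c > λ/μ.
λ/μ = 50.99/11.28 = 4.5204
Minimum integer c = ⌊4.5204⌋ + 1 = 5
Check: 5·11.28 = 56.40 > 50.99, while 4·11.28 = 45.12 ≤ 50.99

Final: 5 servers


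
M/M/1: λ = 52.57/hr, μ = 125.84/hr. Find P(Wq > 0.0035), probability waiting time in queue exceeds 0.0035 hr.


ρ = 52.57/125.84 = 0.4178
P(Wq > t) = ρ·e^{−(μ−λ)t} = 0.4178·e^{−0.2564}
= 0.4178·0.773798 = 0.323256

Final: 0.323256


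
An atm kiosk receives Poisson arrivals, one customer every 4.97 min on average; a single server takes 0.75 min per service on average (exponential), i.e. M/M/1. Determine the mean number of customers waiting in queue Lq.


λ = 60/4.97 = 12.0724 /hr
μ = 60/0.75 = 80.0000 /hr
ρ = λ/μ = 12.0724/80.0000 = 0.1509
Lq = ρ²/(1−ρ) = 0.02277/0.8491 = 0.02682

Final: 0.02682


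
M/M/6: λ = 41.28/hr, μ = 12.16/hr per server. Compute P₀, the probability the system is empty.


a = λ/μ = 41.28/12.16 = 3.3947; ρ = a/c = 0.5658
Σ_{k=0}^{5} a^k/k! (terms k=0..5) = 1.00000 + 3.39474 + 5.76212 + 6.52029 + 5.53367 + 3.75707 = 25.96789
Tail: a^6/(6!(1−ρ)) = 1530.51180/(720·0.4342) = 4.89558
P₀ = 1/(25.96789 + 4.89558) = 1/30.86346 = 0.032401

Final: 0.032401


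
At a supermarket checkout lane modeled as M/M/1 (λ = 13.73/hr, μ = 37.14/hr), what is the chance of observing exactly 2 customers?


ρ = 13.73/37.14 = 0.3697
P_n = (1−ρ)·ρ^n = (1 − 0.3697)·0.3697^2 = 0.6303·0.136665 = 0.086142

Final: 0.086142


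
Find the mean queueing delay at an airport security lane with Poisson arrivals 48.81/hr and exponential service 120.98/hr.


ρ = 48.81/120.98 = 0.4035
Wq = ρ/(μ−λ) = 0.4035/(120.98 − 48.81) = 0.4035/72.17 = 0.005590 hr

Final: 0.005590 hr


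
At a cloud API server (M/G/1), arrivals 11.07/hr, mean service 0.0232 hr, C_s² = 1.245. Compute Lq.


ρ = λ·E[S] = 11.07·0.0232 = 0.2568
Lq = ρ²(1+C_s²)/(2(1−ρ)) = 0.06596·(1+1.245)/(2·0.7432)
= 0.06596·2.2450/1.4864 = 0.09962

Final: 0.09962


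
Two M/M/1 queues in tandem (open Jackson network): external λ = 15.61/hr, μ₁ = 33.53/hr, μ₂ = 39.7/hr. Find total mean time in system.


Each node sees arrival rate λ = 15.61/hr (tandem ⇒ throughput preserved).
W₁ = 1/(μ₁−λ) = 1/(33.53−15.61) = 0.05580 hr
W₂ = 1/(μ₂−λ) = 1/(39.7−15.61) = 0.04151 hr
W_total = W₁ + W₂ = 0.05580 + 0.04151 = 0.09731 hr

Final: 0.09731 hr


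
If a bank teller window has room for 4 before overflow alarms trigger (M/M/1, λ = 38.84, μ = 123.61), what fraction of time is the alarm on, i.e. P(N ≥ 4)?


ρ = 38.84/123.61 = 0.3142
P(N ≥ n) = ρ^n = 0.3142^4 = 0.009748

Final: 0.009748


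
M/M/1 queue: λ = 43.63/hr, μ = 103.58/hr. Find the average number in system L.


ρ = λ/μ = 43.63/103.58 = 0.4212
L = ρ/(1−ρ) = 0.4212/(1 − 0.4212) = 0.4212/0.5788 = 0.7278

Final: 0.7278


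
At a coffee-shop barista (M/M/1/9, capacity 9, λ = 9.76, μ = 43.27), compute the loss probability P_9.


ρ = λ/μ = 9.76/43.27 = 0.2256
P_K = (1−ρ)ρ^K/(1−ρ^(K+1)) = (0.7744·0.000001511)/(1 − 0.0000003409)
= 0.000001170/1.000000 = 0.000001170

Final: 0.000001170


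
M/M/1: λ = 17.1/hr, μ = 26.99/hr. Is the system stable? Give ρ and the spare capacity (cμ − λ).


Total capacity cμ = 1·26.99 = 26.99/hr
ρ = λ/(cμ) = 17.1/26.99 = 0.6336
Stable ⇔ ρ < 1: YES
Spare capacity = cμ − λ = 26.99 − 17.1 = 9.89/hr

Final: ρ = 0.6336; stable; margin = 9.89/hr


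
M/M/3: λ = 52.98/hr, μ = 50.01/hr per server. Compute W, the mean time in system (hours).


a = 1.0594; ρ = 0.3531; P₀ = 0.341661
Lq = P₀·a^c·ρ/(c!(1−ρ)²) = 0.05714
Wq = Lq/λ = 0.05714/52.98 = 0.001078 hr
W = Wq + 1/μ = 0.001078 + 0.02000 = 0.02107 hr

Final: 0.02107 hr


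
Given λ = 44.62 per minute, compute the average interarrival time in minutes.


Mean interarrival time = 1/λ = 1/44.62 minute = 0.02241 minute
In minutes: 0.02241 × 1 = 0.02241 min

Final: 0.02241 min


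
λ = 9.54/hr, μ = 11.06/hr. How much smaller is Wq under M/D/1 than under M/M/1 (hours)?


ρ = 9.54/11.06 = 0.8626
Wq(M/M/1) = ρ/(μ−λ) = 0.8626/1.52 = 0.56748 hr
Wq(M/D/1) = ρ/(2(μ−λ)) = 0.28374 hr
Savings = 0.56748 − 0.28374 = 0.28374 hr

Final: 0.28374 hr


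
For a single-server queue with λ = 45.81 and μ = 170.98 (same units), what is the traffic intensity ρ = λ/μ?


ρ = λ/μ = 45.81/170.98 = 0.2679

Final: 0.2679


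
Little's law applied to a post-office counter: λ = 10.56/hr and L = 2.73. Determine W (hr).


W = L/λ = 2.73/10.56 = 0.2585 hr

Final: 0.2585 hr


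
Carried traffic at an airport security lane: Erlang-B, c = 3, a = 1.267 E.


B(3,1.267) = 0.099449 (Erlang-B)
Carried load = a(1 − B) = 1.267·(1 − 0.099449) = 1.267·0.900551 = 1.1410 E

Final: 1.1410 Erlangs


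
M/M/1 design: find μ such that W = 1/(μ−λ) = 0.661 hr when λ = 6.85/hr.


W = 1/(μ−λ) ⇒ μ − λ = 1/W = 1/0.661 = 1.5129
μ = λ + 1/W = 6.85 + 1.5129 = 8.3629 per hr

Final: 8.3629 /hr


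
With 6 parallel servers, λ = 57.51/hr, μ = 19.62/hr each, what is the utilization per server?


ρ = λ/(cμ) = 57.51/(6·19.62) = 57.51/117.72 = 0.4885

Final: 0.4885


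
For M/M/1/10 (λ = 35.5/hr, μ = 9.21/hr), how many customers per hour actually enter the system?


ρ = 3.8545; P_K = (1−ρ)ρ^10/(1−ρ^11) = 0.740564
λ_eff = λ(1 − P_K) = 35.5·(1 − 0.740564) = 35.5·0.259436 = 9.2100 /hr

Final: 9.2100 /hr


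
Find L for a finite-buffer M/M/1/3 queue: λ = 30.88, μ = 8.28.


ρ = 30.88/8.28 = 3.7295
L = ρ[1 − (K+1)ρ^K + Kρ^(K+1)] / [(1−ρ)(1−ρ^(K+1))]
Numerator: 3.7295·(1 − 4·51.872940 + 3·193.458502) = 1394.387682
Denominator: (-2.7295)·(-192.458502) = 525.309437
L = 1394.387682/525.309437 = 2.6544

Final: 2.6544


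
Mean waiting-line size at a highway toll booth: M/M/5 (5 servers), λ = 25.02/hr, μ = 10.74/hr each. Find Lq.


a = λ/μ = 2.3296; ρ = a/5 = 0.4659
P₀ = 0.095711
Lq = P₀·a^c·ρ / (c!·(1−ρ)²) = 0.095711·68.61438·0.4659/(120·0.28524)
= 0.08939

Final: 0.08939


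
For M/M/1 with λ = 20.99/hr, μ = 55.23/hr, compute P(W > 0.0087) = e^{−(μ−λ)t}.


W ~ Exponential(μ−λ) for M/M/1.
μ − λ = 55.23 − 20.99 = 34.2400
P(W > t) = e^{−(μ−λ)t} = e^{−0.2979} = 0.742384

Final: 0.742384


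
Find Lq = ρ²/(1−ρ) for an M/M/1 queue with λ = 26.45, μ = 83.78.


ρ = 26.45/83.78 = 0.3157
Lq = ρ²/(1−ρ) = 0.09967/0.6843 = 0.1457

Final: 0.1457


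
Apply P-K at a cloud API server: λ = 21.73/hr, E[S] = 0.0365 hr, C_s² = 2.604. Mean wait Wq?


ρ = λ·E[S] = 21.73·0.0365 = 0.7931
E[S²] = E[S]²(1+C_s²) = 0.0365²·(1+2.604) = 0.004801
Wq = λ·E[S²]/(2(1−ρ)) = 21.73·0.004801/(2·0.2069) = 0.25219 hr

Final: 0.25219 hr


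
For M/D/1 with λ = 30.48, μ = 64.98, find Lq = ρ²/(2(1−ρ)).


ρ = 30.48/64.98 = 0.4691
M/D/1: Lq = ρ²/(2(1−ρ)) = 0.2200/(2·0.5309) = 0.20721

Final: 0.20721


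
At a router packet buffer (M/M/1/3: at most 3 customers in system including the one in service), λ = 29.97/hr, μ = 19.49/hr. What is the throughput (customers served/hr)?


ρ = 1.5377; P_K = (1−ρ)ρ^3/(1−ρ^4) = 0.425848
λ_eff = λ(1 − P_K) = 29.97·(1 − 0.425848) = 29.97·0.574152 = 17.2073 /hr

Final: 17.2073 /hr


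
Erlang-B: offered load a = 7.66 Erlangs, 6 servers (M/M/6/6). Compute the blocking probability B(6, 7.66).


B(c,a) = (a^c/c!) / Σ_{k=0}^{c} a^k/k!
a^6/6! = 280.569282
Σ terms (k=0..6): 1.00000 + 7.66000 + 29.33780 + 74.90918 + 143.45108 + 219.76706 + 280.56928 = 756.694412
B = 280.569282/756.694412 = 0.370783

Final: 0.370783


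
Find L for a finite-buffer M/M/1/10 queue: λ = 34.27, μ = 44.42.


ρ = 34.27/44.42 = 0.7715
L = ρ[1 − (K+1)ρ^K + Kρ^(K+1)] / [(1−ρ)(1−ρ^(K+1))]
Numerator: 0.7715·(1 − 11·0.074706 + 10·0.057636) = 0.582166
Denominator: (0.2285)·(0.942364) = 0.215331
L = 0.582166/0.215331 = 2.7036

Final: 2.7036


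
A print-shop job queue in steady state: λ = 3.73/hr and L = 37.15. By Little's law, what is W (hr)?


W = L/λ = 37.15/3.73 = 9.9598 hr

Final: 9.9598 hr


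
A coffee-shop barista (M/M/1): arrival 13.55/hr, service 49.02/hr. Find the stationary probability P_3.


ρ = 13.55/49.02 = 0.2764
P_n = (1−ρ)·ρ^n = (1 − 0.2764)·0.2764^3 = 0.7236·0.021120 = 0.015282

Final: 0.015282


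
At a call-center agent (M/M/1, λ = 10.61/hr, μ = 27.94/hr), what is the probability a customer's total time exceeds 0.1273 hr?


W ~ Exponential(μ−λ) for M/M/1.
μ − λ = 27.94 − 10.61 = 17.3300
P(W > t) = e^{−(μ−λ)t} = e^{−2.2061} = 0.110128

Final: 0.110128


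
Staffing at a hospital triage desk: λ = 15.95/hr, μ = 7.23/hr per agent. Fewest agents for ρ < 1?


Stability requires cμ > λ ⇔ c > λ/μ.
λ/μ = 15.95/7.23 = 2.2061
Minimum integer c = ⌊2.2061⌋ + 1 = 3
Check: 3·7.23 = 21.69 > 15.95, while 2·7.23 = 14.46 ≤ 15.95

Final: 3 servers


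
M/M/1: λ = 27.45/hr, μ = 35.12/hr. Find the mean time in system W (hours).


W = 1/(μ−λ) = 1/(35.12 − 27.45) = 1/7.67 = 0.1304 hr

Final: 0.1304 hr


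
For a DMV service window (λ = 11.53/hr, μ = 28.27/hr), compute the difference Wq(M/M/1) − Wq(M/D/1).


ρ = 11.53/28.27 = 0.4079
Wq(M/M/1) = ρ/(μ−λ) = 0.4079/16.74 = 0.02436 hr
Wq(M/D/1) = ρ/(2(μ−λ)) = 0.01218 hr
Savings = 0.02436 − 0.01218 = 0.01218 hr

Final: 0.01218 hr


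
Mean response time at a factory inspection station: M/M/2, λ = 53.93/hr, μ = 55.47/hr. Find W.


a = 0.9722; ρ = 0.4861; P₀ = 0.345788
Lq = P₀·a^c·ρ/(c!(1−ρ)²) = 0.30084
Wq = Lq/λ = 0.30084/53.93 = 0.005578 hr
W = Wq + 1/μ = 0.005578 + 0.01803 = 0.02361 hr

Final: 0.02361 hr


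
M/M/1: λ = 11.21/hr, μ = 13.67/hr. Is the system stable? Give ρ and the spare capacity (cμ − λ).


Total capacity cμ = 1·13.67 = 13.67/hr
ρ = λ/(cμ) = 11.21/13.67 = 0.8200
Stable ⇔ ρ < 1: YES
Spare capacity = cμ − λ = 13.67 − 11.21 = 2.46/hr

Final: ρ = 0.8200; stable; margin = 2.46/hr


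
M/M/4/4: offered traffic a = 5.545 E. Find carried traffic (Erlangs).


B(4,5.545) = 0.439019 (Erlang-B)
Carried load = a(1 − B) = 5.545·(1 − 0.439019) = 5.545·0.560981 = 3.1106 E

Final: 3.1106 Erlangs


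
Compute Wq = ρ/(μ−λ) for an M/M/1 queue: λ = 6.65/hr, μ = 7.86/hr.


ρ = 6.65/7.86 = 0.8461
Wq = ρ/(μ−λ) = 0.8461/(7.86 − 6.65) = 0.8461/1.21 = 0.6992 hr

Final: 0.6992 hr


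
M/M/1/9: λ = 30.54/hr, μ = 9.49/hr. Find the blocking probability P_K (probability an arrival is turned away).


ρ = λ/μ = 30.54/9.49 = 3.2181
P_K = (1−ρ)ρ^K/(1−ρ^(K+1)) = (-2.2181·37019.059644)/(1 − 119131.936938)
= -82112.877293/-119130.936938 = 0.689266

Final: 0.689266


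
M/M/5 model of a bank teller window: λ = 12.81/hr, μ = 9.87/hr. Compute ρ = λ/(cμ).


ρ = λ/(cμ) = 12.81/(5·9.87) = 12.81/49.35 = 0.2596

Final: 0.2596


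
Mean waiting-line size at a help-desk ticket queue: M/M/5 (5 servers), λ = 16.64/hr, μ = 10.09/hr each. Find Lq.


a = λ/μ = 1.6492; ρ = a/5 = 0.3298
P₀ = 0.191701
Lq = P₀·a^c·ρ / (c!·(1−ρ)²) = 0.191701·12.19862·0.3298/(120·0.44913)
= 0.01431

Final: 0.01431


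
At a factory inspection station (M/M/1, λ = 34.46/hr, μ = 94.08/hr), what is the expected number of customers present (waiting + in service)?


ρ = λ/μ = 34.46/94.08 = 0.3663
L = ρ/(1−ρ) = 0.3663/(1 − 0.3663) = 0.3663/0.6337 = 0.5780

Final: 0.5780


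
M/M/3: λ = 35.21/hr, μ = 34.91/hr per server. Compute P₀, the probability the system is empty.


a = λ/μ = 35.21/34.91 = 1.0086; ρ = a/c = 0.3362
Σ_{k=0}^{2} a^k/k! (terms k=0..2) = 1.00000 + 1.00859 + 0.50863 = 2.51722
Tail: a^3/(3!(1−ρ)) = 1.02600/(6·0.6638) = 0.25761
P₀ = 1/(2.51722 + 0.25761) = 1/2.77483 = 0.360382

Final: 0.360382


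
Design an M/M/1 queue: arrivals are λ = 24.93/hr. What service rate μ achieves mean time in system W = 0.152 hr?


W = 1/(μ−λ) ⇒ μ − λ = 1/W = 1/0.152 = 6.5789
μ = λ + 1/W = 24.93 + 6.5789 = 31.5089 per hr

Final: 31.5089 /hr


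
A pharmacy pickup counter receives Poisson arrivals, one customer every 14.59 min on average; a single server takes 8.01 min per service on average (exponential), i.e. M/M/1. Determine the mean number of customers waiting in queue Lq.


λ = 60/14.59 = 4.1124 /hr
μ = 60/8.01 = 7.4906 /hr
ρ = λ/μ = 4.1124/7.4906 = 0.5490
Lq = ρ²/(1−ρ) = 0.3014/0.4510 = 0.6683

Final: 0.6683


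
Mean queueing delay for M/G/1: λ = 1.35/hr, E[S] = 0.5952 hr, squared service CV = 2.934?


ρ = λ·E[S] = 1.35·0.5952 = 0.8035
E[S²] = E[S]²(1+C_s²) = 0.5952²·(1+2.934) = 1.393671
Wq = λ·E[S²]/(2(1−ρ)) = 1.35·1.393671/(2·0.1965) = 4.78791 hr

Final: 4.78791 hr


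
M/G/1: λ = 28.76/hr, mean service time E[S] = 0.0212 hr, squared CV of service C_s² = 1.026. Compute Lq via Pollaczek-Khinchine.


ρ = λ·E[S] = 28.76·0.0212 = 0.6097
Lq = ρ²(1+C_s²)/(2(1−ρ)) = 0.3717·(1+1.026)/(2·0.3903)
= 0.3717·2.0260/0.7806 = 0.96488

Final: 0.96488


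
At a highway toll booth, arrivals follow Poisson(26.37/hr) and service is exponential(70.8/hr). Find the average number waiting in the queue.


ρ = 26.37/70.8 = 0.3725
Lq = ρ²/(1−ρ) = 0.1387/0.6275 = 0.2211

Final: 0.2211


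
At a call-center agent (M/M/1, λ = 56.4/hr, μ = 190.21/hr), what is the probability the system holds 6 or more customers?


ρ = 56.4/190.21 = 0.2965
P(N ≥ n) = ρ^n = 0.2965^6 = 0.0006796

Final: 0.0006796


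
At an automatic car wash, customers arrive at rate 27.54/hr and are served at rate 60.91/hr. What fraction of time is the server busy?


ρ = λ/μ = 27.54/60.91 = 0.4521

Final: 0.4521


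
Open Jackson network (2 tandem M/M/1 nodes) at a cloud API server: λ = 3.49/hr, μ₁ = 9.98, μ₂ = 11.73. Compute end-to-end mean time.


Each node sees arrival rate λ = 3.49/hr (tandem ⇒ throughput preserved).
W₁ = 1/(μ₁−λ) = 1/(9.98−3.49) = 0.15408 hr
W₂ = 1/(μ₂−λ) = 1/(11.73−3.49) = 0.12136 hr
W_total = W₁ + W₂ = 0.15408 + 0.12136 = 0.27544 hr

Final: 0.27544 hr


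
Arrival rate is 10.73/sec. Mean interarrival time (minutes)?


Mean interarrival time = 1/λ = 1/10.73 second = 0.09320 second
In minutes: 0.09320 × 0.0166667 = 0.001553 min

Final: 0.001553 min


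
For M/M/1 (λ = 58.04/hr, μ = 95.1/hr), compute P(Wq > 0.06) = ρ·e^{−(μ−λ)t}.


ρ = 58.04/95.1 = 0.6103
P(Wq > t) = ρ·e^{−(μ−λ)t} = 0.6103·e^{−2.2236}
= 0.6103·0.108219 = 0.066046

Final: 0.066046
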